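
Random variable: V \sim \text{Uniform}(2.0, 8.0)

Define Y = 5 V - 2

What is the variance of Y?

For Y = aV + b: Var(Y) = a² * Var(V)
Var(V) = (8 - 2)^2/12 = 3
Var(Y) = 5² * 3 = 25 * 3 = 75

75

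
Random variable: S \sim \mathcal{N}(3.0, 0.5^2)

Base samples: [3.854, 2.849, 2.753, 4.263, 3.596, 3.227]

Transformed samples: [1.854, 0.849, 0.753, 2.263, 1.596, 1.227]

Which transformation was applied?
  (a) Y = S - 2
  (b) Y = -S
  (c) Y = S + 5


Checking option (a) Y = S - 2:
  S = 3.854 -> Y = 1.854 ✓
  S = 2.849 -> Y = 0.849 ✓
  S = 2.753 -> Y = 0.753 ✓
All samples match this transformation.

(a) S - 2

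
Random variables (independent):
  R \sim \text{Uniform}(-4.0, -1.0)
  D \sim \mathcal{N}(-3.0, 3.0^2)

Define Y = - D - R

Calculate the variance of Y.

For independent RVs: Var(aX + bY) = a²Var(X) + b²Var(Y)
Var(R) = 0.75
Var(D) = 9
Var(Y) = (-1)²*0.75 + (-1)²*9
= 1*0.75 + 1*9 = 9.75

9.75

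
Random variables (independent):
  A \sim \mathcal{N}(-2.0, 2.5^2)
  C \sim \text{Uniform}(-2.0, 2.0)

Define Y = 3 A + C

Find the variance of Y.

For independent RVs: Var(aX + bY) = a²Var(X) + b²Var(Y)
Var(A) = 6.25
Var(C) = 1.3333333
Var(Y) = 3²*6.25 + 1²*1.3333333
= 9*6.25 + 1*1.3333333 = 57.583333

57.583333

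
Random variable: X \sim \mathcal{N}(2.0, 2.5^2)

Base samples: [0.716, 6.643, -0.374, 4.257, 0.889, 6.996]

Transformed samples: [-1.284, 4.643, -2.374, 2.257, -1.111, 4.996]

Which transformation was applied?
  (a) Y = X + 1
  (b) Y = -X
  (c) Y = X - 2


Checking option (c) Y = X - 2:
  X = 0.716 -> Y = -1.284 ✓
  X = 6.643 -> Y = 4.643 ✓
  X = -0.374 -> Y = -2.374 ✓
All samples match this transformation.

(c) X - 2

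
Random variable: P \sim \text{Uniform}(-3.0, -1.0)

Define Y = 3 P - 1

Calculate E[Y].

For Y = 3P - 1:
E[Y] = 3 * E[P] - 1
E[P] = (-3 - 1)/2 = -2
E[Y] = 3 * (-2) - 1 = -7

-7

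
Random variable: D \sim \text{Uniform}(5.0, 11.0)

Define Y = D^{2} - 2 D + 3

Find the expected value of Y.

E[Y] = 1*E[D²] - 2*E[D] + 3
E[D] = 8
E[D²] = Var(D) + (E[D])² = 3 + 64 = 67
E[Y] = 1*67 - 2*8 + 3 = 54

54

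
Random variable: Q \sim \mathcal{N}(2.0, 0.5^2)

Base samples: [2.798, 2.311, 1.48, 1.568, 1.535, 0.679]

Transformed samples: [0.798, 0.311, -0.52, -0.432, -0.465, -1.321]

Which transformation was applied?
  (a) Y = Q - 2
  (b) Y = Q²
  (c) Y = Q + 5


Checking option (a) Y = Q - 2:
  Q = 2.798 -> Y = 0.798 ✓
  Q = 2.311 -> Y = 0.311 ✓
  Q = 1.48 -> Y = -0.52 ✓
All samples match this transformation.

(a) Q - 2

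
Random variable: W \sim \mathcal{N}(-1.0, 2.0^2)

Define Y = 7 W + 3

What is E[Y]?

For Y = 7W + 3:
E[Y] = 7 * E[W] + 3
E[W] = -1.0 = -1
E[Y] = 7 * (-1) + 3 = -4

-4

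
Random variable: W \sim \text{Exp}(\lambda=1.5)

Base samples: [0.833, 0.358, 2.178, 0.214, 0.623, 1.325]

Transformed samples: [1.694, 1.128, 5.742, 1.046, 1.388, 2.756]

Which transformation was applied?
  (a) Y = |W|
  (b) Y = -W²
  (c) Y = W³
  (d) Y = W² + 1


Checking option (d) Y = W² + 1:
  W = 0.833 -> Y = 1.694 ✓
  W = 0.358 -> Y = 1.128 ✓
  W = 2.178 -> Y = 5.742 ✓
All samples match this transformation.

(d) W² + 1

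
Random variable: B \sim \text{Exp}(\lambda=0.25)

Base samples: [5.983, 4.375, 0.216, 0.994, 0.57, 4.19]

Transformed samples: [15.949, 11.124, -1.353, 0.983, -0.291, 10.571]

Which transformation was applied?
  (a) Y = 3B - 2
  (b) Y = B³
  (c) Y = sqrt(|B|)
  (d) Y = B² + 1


Checking option (a) Y = 3B - 2:
  B = 5.983 -> Y = 15.949 ✓
  B = 4.375 -> Y = 11.124 ✓
  B = 0.216 -> Y = -1.353 ✓
All samples match this transformation.

(a) 3B - 2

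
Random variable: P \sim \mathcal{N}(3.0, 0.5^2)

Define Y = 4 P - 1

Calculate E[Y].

For Y = 4P - 1:
E[Y] = 4 * E[P] - 1
E[P] = 3.0 = 3
E[Y] = 4 * 3 - 1 = 11

11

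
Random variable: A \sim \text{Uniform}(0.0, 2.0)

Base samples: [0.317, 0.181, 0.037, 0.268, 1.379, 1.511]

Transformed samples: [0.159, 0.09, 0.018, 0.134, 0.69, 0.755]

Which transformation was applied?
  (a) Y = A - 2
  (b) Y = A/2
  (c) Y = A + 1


Checking option (b) Y = A/2:
  A = 0.317 -> Y = 0.159 ✓
  A = 0.181 -> Y = 0.09 ✓
  A = 0.037 -> Y = 0.018 ✓
All samples match this transformation.

(b) A/2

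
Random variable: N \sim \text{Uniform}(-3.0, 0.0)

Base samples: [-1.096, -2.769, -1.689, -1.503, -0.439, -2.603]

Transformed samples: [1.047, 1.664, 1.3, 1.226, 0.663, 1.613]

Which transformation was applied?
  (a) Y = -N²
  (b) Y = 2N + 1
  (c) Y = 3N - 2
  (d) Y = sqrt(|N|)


Checking option (d) Y = sqrt(|N|):
  N = -1.096 -> Y = 1.047 ✓
  N = -2.769 -> Y = 1.664 ✓
  N = -1.689 -> Y = 1.3 ✓
All samples match this transformation.

(d) sqrt(|N|)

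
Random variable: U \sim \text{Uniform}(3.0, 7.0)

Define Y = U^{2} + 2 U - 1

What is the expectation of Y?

E[Y] = 1*E[U²] + 2*E[U] - 1
E[U] = 5
E[U²] = Var(U) + (E[U])² = 1.3333333 + 25 = 26.333333
E[Y] = 1*26.333333 + 2*5 - 1 = 35.333333

35.333333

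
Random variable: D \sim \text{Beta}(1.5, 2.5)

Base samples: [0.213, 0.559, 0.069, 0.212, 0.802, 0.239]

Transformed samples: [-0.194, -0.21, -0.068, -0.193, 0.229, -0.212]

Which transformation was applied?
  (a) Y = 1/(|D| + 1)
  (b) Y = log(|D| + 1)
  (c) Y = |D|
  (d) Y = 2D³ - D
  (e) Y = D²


Checking option (d) Y = 2D³ - D:
  D = 0.213 -> Y = -0.194 ✓
  D = 0.559 -> Y = -0.21 ✓
  D = 0.069 -> Y = -0.068 ✓
All samples match this transformation.

(d) 2D³ - D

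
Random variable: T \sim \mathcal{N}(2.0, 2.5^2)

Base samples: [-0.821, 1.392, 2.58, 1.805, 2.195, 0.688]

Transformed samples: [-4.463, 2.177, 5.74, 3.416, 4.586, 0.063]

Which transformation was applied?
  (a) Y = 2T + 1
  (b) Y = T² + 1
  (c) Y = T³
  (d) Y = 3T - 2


Checking option (d) Y = 3T - 2:
  T = -0.821 -> Y = -4.463 ✓
  T = 1.392 -> Y = 2.177 ✓
  T = 2.58 -> Y = 5.74 ✓
All samples match this transformation.

(d) 3T - 2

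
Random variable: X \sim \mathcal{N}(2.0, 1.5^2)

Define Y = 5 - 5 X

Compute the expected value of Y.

For Y = -5X + 5:
E[Y] = -5 * E[X] + 5
E[X] = 2.0 = 2
E[Y] = -5 * 2 + 5 = -5

-5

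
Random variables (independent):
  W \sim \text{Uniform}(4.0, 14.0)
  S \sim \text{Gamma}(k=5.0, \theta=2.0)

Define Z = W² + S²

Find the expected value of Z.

E[Z] = E[W²] + E[S²]
E[W²] = Var(W) + E[W]² = 8.3333333 + 81 = 89.333333
E[S²] = Var(S) + E[S]² = 20 + 100 = 120
E[Z] = 89.333333 + 120 = 209.33333

209.33333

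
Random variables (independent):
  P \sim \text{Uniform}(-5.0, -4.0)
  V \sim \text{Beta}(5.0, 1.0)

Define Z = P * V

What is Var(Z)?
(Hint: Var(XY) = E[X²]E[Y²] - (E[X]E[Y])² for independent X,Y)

Var(XY) = E[X²]E[Y²] - (E[X]E[Y])²
E[P] = -4.5, Var(P) = 0.083333333
E[V] = 0.83333333, Var(V) = 0.01984127
E[P²] = 0.083333333 + (-4.5)² = 20.333333
E[V²] = 0.01984127 + 0.83333333² = 0.71428571
Var(Z) = 20.333333*0.71428571 - (-4.5*0.83333333)²
= 14.52381 - 14.0625 = 0.46130952

0.46130952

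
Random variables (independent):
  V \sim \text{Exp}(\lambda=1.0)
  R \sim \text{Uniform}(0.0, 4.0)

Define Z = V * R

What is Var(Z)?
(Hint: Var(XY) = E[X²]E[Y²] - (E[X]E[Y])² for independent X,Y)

Var(XY) = E[X²]E[Y²] - (E[X]E[Y])²
E[V] = 1, Var(V) = 1
E[R] = 2, Var(R) = 1.3333333
E[V²] = 1 + 1² = 2
E[R²] = 1.3333333 + 2² = 5.3333333
Var(Z) = 2*5.3333333 - (1*2)²
= 10.666667 - 4 = 6.6666667

6.6666667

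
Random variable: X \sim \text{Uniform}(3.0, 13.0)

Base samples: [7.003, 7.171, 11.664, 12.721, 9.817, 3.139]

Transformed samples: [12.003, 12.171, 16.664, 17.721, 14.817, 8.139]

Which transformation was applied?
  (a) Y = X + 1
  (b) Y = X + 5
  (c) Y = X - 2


Checking option (b) Y = X + 5:
  X = 7.003 -> Y = 12.003 ✓
  X = 7.171 -> Y = 12.171 ✓
  X = 11.664 -> Y = 16.664 ✓
All samples match this transformation.

(b) X + 5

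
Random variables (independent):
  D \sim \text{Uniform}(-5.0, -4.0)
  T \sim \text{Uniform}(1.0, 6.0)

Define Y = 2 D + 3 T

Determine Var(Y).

For independent RVs: Var(aX + bY) = a²Var(X) + b²Var(Y)
Var(D) = 0.083333333
Var(T) = 2.0833333
Var(Y) = 2²*0.083333333 + 3²*2.0833333
= 4*0.083333333 + 9*2.0833333 = 19.083333

19.083333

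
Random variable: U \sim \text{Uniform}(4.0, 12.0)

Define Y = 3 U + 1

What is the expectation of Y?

For Y = 3U + 1:
E[Y] = 3 * E[U] + 1
E[U] = (4 + 12)/2 = 8
E[Y] = 3 * 8 + 1 = 25

25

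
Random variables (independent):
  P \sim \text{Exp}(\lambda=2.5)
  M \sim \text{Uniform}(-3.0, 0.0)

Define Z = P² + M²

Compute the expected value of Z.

E[Z] = E[P²] + E[M²]
E[P²] = Var(P) + E[P]² = 0.16 + 0.16 = 0.32
E[M²] = Var(M) + E[M]² = 0.75 + 2.25 = 3
E[Z] = 0.32 + 3 = 3.32

3.32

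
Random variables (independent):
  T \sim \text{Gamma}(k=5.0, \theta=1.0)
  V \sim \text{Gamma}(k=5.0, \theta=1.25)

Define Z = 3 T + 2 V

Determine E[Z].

E[Z] = 3*E[T] + 2*E[V]
E[T] = 5
E[V] = 6.25
E[Z] = 3*5 + 2*6.25 = 27.5

27.5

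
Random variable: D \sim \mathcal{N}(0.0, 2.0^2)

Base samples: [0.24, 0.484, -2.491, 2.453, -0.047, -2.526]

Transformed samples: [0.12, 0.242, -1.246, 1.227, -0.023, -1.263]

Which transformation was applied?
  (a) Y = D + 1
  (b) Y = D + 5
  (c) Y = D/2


Checking option (c) Y = D/2:
  D = 0.24 -> Y = 0.12 ✓
  D = 0.484 -> Y = 0.242 ✓
  D = -2.491 -> Y = -1.246 ✓
All samples match this transformation.

(c) D/2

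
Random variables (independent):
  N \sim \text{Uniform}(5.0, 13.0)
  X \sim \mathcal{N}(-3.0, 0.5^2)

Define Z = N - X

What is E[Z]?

E[Z] = 1*E[N] - 1*E[X]
E[N] = 9
E[X] = -3
E[Z] = 1*9 - 1*(-3) = 12

12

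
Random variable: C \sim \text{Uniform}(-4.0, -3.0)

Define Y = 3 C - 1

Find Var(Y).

For Y = aC + b: Var(Y) = a² * Var(C)
Var(C) = (-3 + 4)^2/12 = 0.083333333
Var(Y) = 3² * 0.083333333 = 9 * 0.083333333 = 0.75

0.75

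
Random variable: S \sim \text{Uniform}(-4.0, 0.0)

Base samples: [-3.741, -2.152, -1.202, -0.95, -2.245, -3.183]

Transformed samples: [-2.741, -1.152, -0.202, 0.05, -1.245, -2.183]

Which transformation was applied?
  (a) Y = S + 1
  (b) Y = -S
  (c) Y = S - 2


Checking option (a) Y = S + 1:
  S = -3.741 -> Y = -2.741 ✓
  S = -2.152 -> Y = -1.152 ✓
  S = -1.202 -> Y = -0.202 ✓
All samples match this transformation.

(a) S + 1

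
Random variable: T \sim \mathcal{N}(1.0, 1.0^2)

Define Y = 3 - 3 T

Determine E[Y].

For Y = -3T + 3:
E[Y] = -3 * E[T] + 3
E[T] = 1.0 = 1
E[Y] = -3 * 1 + 3 = 0

0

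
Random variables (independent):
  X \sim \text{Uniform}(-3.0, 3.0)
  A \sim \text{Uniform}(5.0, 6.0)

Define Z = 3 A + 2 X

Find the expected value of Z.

E[Z] = 2*E[X] + 3*E[A]
E[X] = 0
E[A] = 5.5
E[Z] = 2*0 + 3*5.5 = 16.5

16.5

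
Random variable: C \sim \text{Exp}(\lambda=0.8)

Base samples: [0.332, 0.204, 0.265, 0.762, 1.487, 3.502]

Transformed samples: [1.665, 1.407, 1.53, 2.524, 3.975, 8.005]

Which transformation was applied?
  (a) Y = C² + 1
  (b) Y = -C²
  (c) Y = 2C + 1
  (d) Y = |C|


Checking option (c) Y = 2C + 1:
  C = 0.332 -> Y = 1.665 ✓
  C = 0.204 -> Y = 1.407 ✓
  C = 0.265 -> Y = 1.53 ✓
All samples match this transformation.

(c) 2C + 1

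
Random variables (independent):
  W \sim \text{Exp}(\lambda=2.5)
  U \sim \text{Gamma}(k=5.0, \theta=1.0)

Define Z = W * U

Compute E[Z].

For independent RVs: E[XY] = E[X]*E[Y]
E[W] = 0.4
E[U] = 5
E[Z] = 0.4 * 5 = 2

2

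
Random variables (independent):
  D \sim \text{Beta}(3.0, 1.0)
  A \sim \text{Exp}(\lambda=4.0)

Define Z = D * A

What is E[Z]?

For independent RVs: E[XY] = E[X]*E[Y]
E[D] = 0.75
E[A] = 0.25
E[Z] = 0.75 * 0.25 = 0.1875

0.1875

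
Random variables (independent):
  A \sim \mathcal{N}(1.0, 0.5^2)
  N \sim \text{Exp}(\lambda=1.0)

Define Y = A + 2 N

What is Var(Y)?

For independent RVs: Var(aX + bY) = a²Var(X) + b²Var(Y)
Var(A) = 0.25
Var(N) = 1
Var(Y) = 1²*0.25 + 2²*1
= 1*0.25 + 4*1 = 4.25

4.25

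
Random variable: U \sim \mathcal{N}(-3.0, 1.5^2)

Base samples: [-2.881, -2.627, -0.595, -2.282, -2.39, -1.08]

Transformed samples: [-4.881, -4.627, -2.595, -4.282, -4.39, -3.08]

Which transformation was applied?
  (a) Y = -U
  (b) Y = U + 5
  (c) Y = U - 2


Checking option (c) Y = U - 2:
  U = -2.881 -> Y = -4.881 ✓
  U = -2.627 -> Y = -4.627 ✓
  U = -0.595 -> Y = -2.595 ✓
All samples match this transformation.

(c) U - 2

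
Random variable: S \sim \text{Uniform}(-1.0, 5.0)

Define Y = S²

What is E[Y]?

E[S²] = Var(S) + (E[S])² = 3 + 4 = 7

7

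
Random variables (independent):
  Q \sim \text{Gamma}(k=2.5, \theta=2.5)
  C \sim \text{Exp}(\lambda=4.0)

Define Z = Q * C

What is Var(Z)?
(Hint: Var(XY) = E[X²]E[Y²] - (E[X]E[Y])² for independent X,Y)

Var(XY) = E[X²]E[Y²] - (E[X]E[Y])²
E[Q] = 6.25, Var(Q) = 15.625
E[C] = 0.25, Var(C) = 0.0625
E[Q²] = 15.625 + 6.25² = 54.6875
E[C²] = 0.0625 + 0.25² = 0.125
Var(Z) = 54.6875*0.125 - (6.25*0.25)²
= 6.8359375 - 2.4414062 = 4.3945312

4.3945312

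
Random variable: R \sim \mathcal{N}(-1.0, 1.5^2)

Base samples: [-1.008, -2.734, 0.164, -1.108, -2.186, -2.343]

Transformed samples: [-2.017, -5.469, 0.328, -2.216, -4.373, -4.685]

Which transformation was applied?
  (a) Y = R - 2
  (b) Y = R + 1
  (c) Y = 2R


Checking option (c) Y = 2R:
  R = -1.008 -> Y = -2.017 ✓
  R = -2.734 -> Y = -5.469 ✓
  R = 0.164 -> Y = 0.328 ✓
All samples match this transformation.

(c) 2R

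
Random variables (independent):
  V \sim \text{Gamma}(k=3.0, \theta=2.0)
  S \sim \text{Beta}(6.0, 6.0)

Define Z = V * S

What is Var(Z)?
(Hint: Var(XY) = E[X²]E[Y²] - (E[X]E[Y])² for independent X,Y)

Var(XY) = E[X²]E[Y²] - (E[X]E[Y])²
E[V] = 6, Var(V) = 12
E[S] = 0.5, Var(S) = 0.019230769
E[V²] = 12 + 6² = 48
E[S²] = 0.019230769 + 0.5² = 0.26923077
Var(Z) = 48*0.26923077 - (6*0.5)²
= 12.923077 - 9 = 3.9230769

3.9230769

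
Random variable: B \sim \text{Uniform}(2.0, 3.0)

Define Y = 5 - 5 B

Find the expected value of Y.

For Y = -5B + 5:
E[Y] = -5 * E[B] + 5
E[B] = (2 + 3)/2 = 2.5
E[Y] = -5 * 2.5 + 5 = -7.5

-7.5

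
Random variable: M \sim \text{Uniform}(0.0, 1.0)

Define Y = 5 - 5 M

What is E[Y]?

For Y = -5M + 5:
E[Y] = -5 * E[M] + 5
E[M] = (0 + 1)/2 = 0.5
E[Y] = -5 * 0.5 + 5 = 2.5

2.5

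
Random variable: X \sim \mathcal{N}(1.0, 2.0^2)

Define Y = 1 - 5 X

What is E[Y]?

For Y = -5X + 1:
E[Y] = -5 * E[X] + 1
E[X] = 1.0 = 1
E[Y] = -5 * 1 + 1 = -4

-4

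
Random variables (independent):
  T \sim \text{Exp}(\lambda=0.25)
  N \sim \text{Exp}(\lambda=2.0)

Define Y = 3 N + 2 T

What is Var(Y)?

For independent RVs: Var(aX + bY) = a²Var(X) + b²Var(Y)
Var(T) = 16
Var(N) = 0.25
Var(Y) = 2²*16 + 3²*0.25
= 4*16 + 9*0.25 = 66.25

66.25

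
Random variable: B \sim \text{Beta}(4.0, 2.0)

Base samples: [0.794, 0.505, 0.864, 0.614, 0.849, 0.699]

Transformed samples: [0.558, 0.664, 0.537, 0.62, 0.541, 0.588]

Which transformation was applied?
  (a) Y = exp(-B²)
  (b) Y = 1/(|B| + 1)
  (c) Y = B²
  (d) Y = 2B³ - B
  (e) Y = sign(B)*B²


Checking option (b) Y = 1/(|B| + 1):
  B = 0.794 -> Y = 0.558 ✓
  B = 0.505 -> Y = 0.664 ✓
  B = 0.864 -> Y = 0.537 ✓
All samples match this transformation.

(b) 1/(|B| + 1)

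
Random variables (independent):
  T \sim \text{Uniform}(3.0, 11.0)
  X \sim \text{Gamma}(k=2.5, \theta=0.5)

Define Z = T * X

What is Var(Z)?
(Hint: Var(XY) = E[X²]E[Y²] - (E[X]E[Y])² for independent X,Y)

Var(XY) = E[X²]E[Y²] - (E[X]E[Y])²
E[T] = 7, Var(T) = 5.3333333
E[X] = 1.25, Var(X) = 0.625
E[T²] = 5.3333333 + 7² = 54.333333
E[X²] = 0.625 + 1.25² = 2.1875
Var(Z) = 54.333333*2.1875 - (7*1.25)²
= 118.85417 - 76.5625 = 42.291667

42.291667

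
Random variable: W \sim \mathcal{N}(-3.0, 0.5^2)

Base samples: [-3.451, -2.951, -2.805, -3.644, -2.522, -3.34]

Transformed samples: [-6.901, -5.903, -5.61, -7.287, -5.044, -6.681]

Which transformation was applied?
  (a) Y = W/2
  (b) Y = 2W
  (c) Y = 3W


Checking option (b) Y = 2W:
  W = -3.451 -> Y = -6.901 ✓
  W = -2.951 -> Y = -5.903 ✓
  W = -2.805 -> Y = -5.61 ✓
All samples match this transformation.

(b) 2W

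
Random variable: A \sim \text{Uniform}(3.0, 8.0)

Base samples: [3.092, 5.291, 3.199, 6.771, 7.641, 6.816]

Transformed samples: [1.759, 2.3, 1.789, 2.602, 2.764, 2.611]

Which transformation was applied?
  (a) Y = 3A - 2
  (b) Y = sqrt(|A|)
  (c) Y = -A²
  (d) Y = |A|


Checking option (b) Y = sqrt(|A|):
  A = 3.092 -> Y = 1.759 ✓
  A = 5.291 -> Y = 2.3 ✓
  A = 3.199 -> Y = 1.789 ✓
All samples match this transformation.

(b) sqrt(|A|)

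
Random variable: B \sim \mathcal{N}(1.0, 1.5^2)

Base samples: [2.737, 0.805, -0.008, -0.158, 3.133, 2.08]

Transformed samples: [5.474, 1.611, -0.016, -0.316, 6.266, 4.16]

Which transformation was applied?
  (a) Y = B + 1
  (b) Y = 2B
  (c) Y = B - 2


Checking option (b) Y = 2B:
  B = 2.737 -> Y = 5.474 ✓
  B = 0.805 -> Y = 1.611 ✓
  B = -0.008 -> Y = -0.016 ✓
All samples match this transformation.

(b) 2B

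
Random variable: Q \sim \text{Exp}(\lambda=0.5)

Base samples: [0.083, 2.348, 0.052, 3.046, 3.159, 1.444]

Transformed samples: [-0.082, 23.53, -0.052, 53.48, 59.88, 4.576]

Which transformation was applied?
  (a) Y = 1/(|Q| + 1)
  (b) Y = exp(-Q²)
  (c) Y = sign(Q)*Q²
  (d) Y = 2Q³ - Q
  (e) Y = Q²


Checking option (d) Y = 2Q³ - Q:
  Q = 0.083 -> Y = -0.082 ✓
  Q = 2.348 -> Y = 23.53 ✓
  Q = 0.052 -> Y = -0.052 ✓
All samples match this transformation.

(d) 2Q³ - Q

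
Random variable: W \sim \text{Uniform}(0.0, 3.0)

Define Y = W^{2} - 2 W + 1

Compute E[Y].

E[Y] = 1*E[W²] - 2*E[W] + 1
E[W] = 1.5
E[W²] = Var(W) + (E[W])² = 0.75 + 2.25 = 3
E[Y] = 1*3 - 2*1.5 + 1 = 1

1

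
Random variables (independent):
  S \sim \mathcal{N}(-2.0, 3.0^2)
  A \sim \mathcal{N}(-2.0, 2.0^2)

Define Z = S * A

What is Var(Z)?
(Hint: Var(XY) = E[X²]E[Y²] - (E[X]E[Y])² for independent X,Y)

Var(XY) = E[X²]E[Y²] - (E[X]E[Y])²
E[S] = -2, Var(S) = 9
E[A] = -2, Var(A) = 4
E[S²] = 9 + (-2)² = 13
E[A²] = 4 + (-2)² = 8
Var(Z) = 13*8 - (-2*(-2))²
= 104 - 16 = 88

88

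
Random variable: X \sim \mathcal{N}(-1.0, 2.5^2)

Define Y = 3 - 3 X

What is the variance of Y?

For Y = aX + b: Var(Y) = a² * Var(X)
Var(X) = 2.5^2 = 6.25
Var(Y) = (-3)² * 6.25 = 9 * 6.25 = 56.25

56.25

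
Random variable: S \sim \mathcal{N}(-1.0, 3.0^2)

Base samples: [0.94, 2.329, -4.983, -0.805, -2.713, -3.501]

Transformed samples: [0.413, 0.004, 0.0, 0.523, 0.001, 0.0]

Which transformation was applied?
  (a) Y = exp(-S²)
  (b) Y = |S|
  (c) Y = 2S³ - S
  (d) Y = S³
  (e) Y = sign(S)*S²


Checking option (a) Y = exp(-S²):
  S = 0.94 -> Y = 0.413 ✓
  S = 2.329 -> Y = 0.004 ✓
  S = -4.983 -> Y = 0.0 ✓
All samples match this transformation.

(a) exp(-S²)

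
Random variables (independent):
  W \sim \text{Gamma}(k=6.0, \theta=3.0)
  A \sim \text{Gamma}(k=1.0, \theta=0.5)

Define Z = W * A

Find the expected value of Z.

For independent RVs: E[XY] = E[X]*E[Y]
E[W] = 18
E[A] = 0.5
E[Z] = 18 * 0.5 = 9

9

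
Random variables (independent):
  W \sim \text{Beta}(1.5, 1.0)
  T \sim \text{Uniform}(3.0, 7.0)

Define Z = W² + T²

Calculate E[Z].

E[Z] = E[W²] + E[T²]
E[W²] = Var(W) + E[W]² = 0.068571429 + 0.36 = 0.42857143
E[T²] = Var(T) + E[T]² = 1.3333333 + 25 = 26.333333
E[Z] = 0.42857143 + 26.333333 = 26.761905

26.761905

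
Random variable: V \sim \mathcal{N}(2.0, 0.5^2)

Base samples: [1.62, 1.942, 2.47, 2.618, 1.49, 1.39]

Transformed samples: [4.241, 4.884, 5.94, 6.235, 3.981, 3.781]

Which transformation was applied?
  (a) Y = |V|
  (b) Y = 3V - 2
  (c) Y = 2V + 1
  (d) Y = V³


Checking option (c) Y = 2V + 1:
  V = 1.62 -> Y = 4.241 ✓
  V = 1.942 -> Y = 4.884 ✓
  V = 2.47 -> Y = 5.94 ✓
All samples match this transformation.

(c) 2V + 1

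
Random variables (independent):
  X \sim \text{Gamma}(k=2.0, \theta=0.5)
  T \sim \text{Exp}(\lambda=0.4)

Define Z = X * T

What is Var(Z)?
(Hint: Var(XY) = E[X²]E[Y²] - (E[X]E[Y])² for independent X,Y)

Var(XY) = E[X²]E[Y²] - (E[X]E[Y])²
E[X] = 1, Var(X) = 0.5
E[T] = 2.5, Var(T) = 6.25
E[X²] = 0.5 + 1² = 1.5
E[T²] = 6.25 + 2.5² = 12.5
Var(Z) = 1.5*12.5 - (1*2.5)²
= 18.75 - 6.25 = 12.5

12.5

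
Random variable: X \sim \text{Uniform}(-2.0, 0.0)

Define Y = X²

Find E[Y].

Using E[X²] = Var(X) + (E[X])²:
E[X] = -1
Var(X) = (0 + 2)^2/12 = 0.33333333
E[X²] = 0.33333333 + (-1)² = 0.33333333 + 1 = 1.3333333

1.3333333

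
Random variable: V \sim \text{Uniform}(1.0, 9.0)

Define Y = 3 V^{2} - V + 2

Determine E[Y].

E[Y] = 3*E[V²] - 1*E[V] + 2
E[V] = 5
E[V²] = Var(V) + (E[V])² = 5.3333333 + 25 = 30.333333
E[Y] = 3*30.333333 - 1*5 + 2 = 88

88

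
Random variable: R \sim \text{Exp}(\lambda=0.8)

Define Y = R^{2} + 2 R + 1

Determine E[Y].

E[Y] = 1*E[R²] + 2*E[R] + 1
E[R] = 1.25
E[R²] = Var(R) + (E[R])² = 1.5625 + 1.5625 = 3.125
E[Y] = 1*3.125 + 2*1.25 + 1 = 6.625

6.625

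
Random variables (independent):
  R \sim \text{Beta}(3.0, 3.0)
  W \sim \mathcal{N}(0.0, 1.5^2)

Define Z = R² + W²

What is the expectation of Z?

E[Z] = E[R²] + E[W²]
E[R²] = Var(R) + E[R]² = 0.035714286 + 0.25 = 0.28571429
E[W²] = Var(W) + E[W]² = 2.25 + 0 = 2.25
E[Z] = 0.28571429 + 2.25 = 2.5357143

2.5357143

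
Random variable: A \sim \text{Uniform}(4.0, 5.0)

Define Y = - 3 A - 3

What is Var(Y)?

For Y = aA + b: Var(Y) = a² * Var(A)
Var(A) = (5 - 4)^2/12 = 0.083333333
Var(Y) = (-3)² * 0.083333333 = 9 * 0.083333333 = 0.75

0.75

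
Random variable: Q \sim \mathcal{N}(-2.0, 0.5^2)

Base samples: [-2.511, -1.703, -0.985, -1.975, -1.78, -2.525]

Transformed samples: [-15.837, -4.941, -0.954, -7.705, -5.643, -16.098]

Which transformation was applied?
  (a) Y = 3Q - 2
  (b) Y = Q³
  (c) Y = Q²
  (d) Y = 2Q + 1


Checking option (b) Y = Q³:
  Q = -2.511 -> Y = -15.837 ✓
  Q = -1.703 -> Y = -4.941 ✓
  Q = -0.985 -> Y = -0.954 ✓
All samples match this transformation.

(b) Q³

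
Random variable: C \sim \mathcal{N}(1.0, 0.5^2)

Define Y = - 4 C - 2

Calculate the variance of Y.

For Y = aC + b: Var(Y) = a² * Var(C)
Var(C) = 0.5^2 = 0.25
Var(Y) = (-4)² * 0.25 = 16 * 0.25 = 4

4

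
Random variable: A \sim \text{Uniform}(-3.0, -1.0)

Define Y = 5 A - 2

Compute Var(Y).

For Y = aA + b: Var(Y) = a² * Var(A)
Var(A) = (-1 + 3)^2/12 = 0.33333333
Var(Y) = 5² * 0.33333333 = 25 * 0.33333333 = 8.3333333

8.3333333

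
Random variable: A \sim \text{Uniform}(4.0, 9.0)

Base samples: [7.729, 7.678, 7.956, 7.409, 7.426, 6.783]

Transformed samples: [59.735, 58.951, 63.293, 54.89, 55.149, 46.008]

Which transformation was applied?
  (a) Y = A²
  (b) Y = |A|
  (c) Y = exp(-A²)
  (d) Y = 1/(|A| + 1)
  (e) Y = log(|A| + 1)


Checking option (a) Y = A²:
  A = 7.729 -> Y = 59.735 ✓
  A = 7.678 -> Y = 58.951 ✓
  A = 7.956 -> Y = 63.293 ✓
All samples match this transformation.

(a) A²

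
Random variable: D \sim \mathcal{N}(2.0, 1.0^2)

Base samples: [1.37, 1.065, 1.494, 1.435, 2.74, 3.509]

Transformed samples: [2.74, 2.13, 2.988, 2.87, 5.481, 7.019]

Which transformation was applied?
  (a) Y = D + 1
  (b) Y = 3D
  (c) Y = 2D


Checking option (c) Y = 2D:
  D = 1.37 -> Y = 2.74 ✓
  D = 1.065 -> Y = 2.13 ✓
  D = 1.494 -> Y = 2.988 ✓
All samples match this transformation.

(c) 2D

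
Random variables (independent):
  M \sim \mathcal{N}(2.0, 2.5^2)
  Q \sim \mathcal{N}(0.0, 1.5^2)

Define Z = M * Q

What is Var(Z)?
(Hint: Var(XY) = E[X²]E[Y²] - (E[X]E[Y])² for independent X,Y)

Var(XY) = E[X²]E[Y²] - (E[X]E[Y])²
E[M] = 2, Var(M) = 6.25
E[Q] = 0, Var(Q) = 2.25
E[M²] = 6.25 + 2² = 10.25
E[Q²] = 2.25 + 0² = 2.25
Var(Z) = 10.25*2.25 - (2*0)²
= 23.0625 - 0 = 23.0625

23.0625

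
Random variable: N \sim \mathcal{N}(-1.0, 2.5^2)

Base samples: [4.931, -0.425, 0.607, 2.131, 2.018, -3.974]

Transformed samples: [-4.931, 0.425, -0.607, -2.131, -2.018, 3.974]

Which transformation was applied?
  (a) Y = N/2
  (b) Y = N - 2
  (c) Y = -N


Checking option (c) Y = -N:
  N = 4.931 -> Y = -4.931 ✓
  N = -0.425 -> Y = 0.425 ✓
  N = 0.607 -> Y = -0.607 ✓
All samples match this transformation.

(c) -N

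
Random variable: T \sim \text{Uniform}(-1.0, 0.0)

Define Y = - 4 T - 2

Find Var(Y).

For Y = aT + b: Var(Y) = a² * Var(T)
Var(T) = (0 + 1)^2/12 = 0.083333333
Var(Y) = (-4)² * 0.083333333 = 16 * 0.083333333 = 1.3333333

1.3333333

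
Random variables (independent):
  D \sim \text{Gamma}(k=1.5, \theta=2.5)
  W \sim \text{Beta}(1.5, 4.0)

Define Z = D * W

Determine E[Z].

For independent RVs: E[XY] = E[X]*E[Y]
E[D] = 3.75
E[W] = 0.27272727
E[Z] = 3.75 * 0.27272727 = 1.0227273

1.0227273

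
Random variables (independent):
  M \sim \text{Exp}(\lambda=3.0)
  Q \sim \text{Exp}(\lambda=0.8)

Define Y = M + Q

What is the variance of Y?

For independent RVs: Var(aX + bY) = a²Var(X) + b²Var(Y)
Var(M) = 0.11111111
Var(Q) = 1.5625
Var(Y) = 1²*0.11111111 + 1²*1.5625
= 1*0.11111111 + 1*1.5625 = 1.6736111

1.6736111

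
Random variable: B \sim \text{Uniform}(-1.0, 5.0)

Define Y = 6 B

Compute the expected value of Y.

For Y = 6B:
E[Y] = 6 * E[B]
E[B] = (-1 + 5)/2 = 2
E[Y] = 6 * 2 = 12

12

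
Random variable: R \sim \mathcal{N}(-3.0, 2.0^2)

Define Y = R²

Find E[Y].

Using E[X²] = Var(X) + (E[X])²:
E[R] = -3
Var(R) = 2.0^2 = 4
E[R²] = 4 + (-3)² = 4 + 9 = 13

13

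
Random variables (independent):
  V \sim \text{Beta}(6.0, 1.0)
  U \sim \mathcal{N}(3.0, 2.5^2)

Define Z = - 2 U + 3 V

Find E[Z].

E[Z] = 3*E[V] - 2*E[U]
E[V] = 0.85714286
E[U] = 3
E[Z] = 3*0.85714286 - 2*3 = -3.4285714

-3.4285714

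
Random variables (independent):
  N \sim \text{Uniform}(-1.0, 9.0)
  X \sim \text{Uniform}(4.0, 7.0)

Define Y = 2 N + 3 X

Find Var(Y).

For independent RVs: Var(aX + bY) = a²Var(X) + b²Var(Y)
Var(N) = 8.3333333
Var(X) = 0.75
Var(Y) = 2²*8.3333333 + 3²*0.75
= 4*8.3333333 + 9*0.75 = 40.083333

40.083333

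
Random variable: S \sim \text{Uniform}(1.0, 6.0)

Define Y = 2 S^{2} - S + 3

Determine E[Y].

E[Y] = 2*E[S²] - 1*E[S] + 3
E[S] = 3.5
E[S²] = Var(S) + (E[S])² = 2.0833333 + 12.25 = 14.333333
E[Y] = 2*14.333333 - 1*3.5 + 3 = 28.166667

28.166667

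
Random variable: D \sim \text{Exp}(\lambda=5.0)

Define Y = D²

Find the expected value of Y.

Using E[X²] = Var(X) + (E[X])²:
E[D] = 0.2
Var(D) = 1/5.0^2 = 0.04
E[D²] = 0.04 + 0.2² = 0.04 + 0.04 = 0.08

0.08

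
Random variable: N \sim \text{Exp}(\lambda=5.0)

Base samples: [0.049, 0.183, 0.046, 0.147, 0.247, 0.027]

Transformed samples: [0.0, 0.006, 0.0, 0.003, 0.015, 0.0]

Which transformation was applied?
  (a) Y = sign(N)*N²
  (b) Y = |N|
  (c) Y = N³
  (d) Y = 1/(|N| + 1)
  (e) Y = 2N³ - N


Checking option (c) Y = N³:
  N = 0.049 -> Y = 0.0 ✓
  N = 0.183 -> Y = 0.006 ✓
  N = 0.046 -> Y = 0.0 ✓
All samples match this transformation.

(c) N³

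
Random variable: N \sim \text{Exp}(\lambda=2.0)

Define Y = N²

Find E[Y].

Using E[X²] = Var(X) + (E[X])²:
E[N] = 0.5
Var(N) = 1/2.0^2 = 0.25
E[N²] = 0.25 + 0.5² = 0.25 + 0.25 = 0.5

0.5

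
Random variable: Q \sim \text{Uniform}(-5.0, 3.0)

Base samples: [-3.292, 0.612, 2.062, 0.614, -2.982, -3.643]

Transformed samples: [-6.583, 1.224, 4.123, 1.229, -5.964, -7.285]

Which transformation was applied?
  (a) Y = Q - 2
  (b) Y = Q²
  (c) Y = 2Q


Checking option (c) Y = 2Q:
  Q = -3.292 -> Y = -6.583 ✓
  Q = 0.612 -> Y = 1.224 ✓
  Q = 2.062 -> Y = 4.123 ✓
All samples match this transformation.

(c) 2Q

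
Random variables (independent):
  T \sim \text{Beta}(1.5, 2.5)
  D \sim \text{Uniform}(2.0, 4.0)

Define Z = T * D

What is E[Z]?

For independent RVs: E[XY] = E[X]*E[Y]
E[T] = 0.375
E[D] = 3
E[Z] = 0.375 * 3 = 1.125

1.125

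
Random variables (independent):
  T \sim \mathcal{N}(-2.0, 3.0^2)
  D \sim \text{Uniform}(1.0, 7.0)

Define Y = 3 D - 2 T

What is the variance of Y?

For independent RVs: Var(aX + bY) = a²Var(X) + b²Var(Y)
Var(T) = 9
Var(D) = 3
Var(Y) = (-2)²*9 + 3²*3
= 4*9 + 9*3 = 63

63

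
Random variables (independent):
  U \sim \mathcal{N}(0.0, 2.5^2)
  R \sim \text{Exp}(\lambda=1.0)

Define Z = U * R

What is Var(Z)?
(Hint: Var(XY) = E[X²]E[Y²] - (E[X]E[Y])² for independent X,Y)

Var(XY) = E[X²]E[Y²] - (E[X]E[Y])²
E[U] = 0, Var(U) = 6.25
E[R] = 1, Var(R) = 1
E[U²] = 6.25 + 0² = 6.25
E[R²] = 1 + 1² = 2
Var(Z) = 6.25*2 - (0*1)²
= 12.5 - 0 = 12.5

12.5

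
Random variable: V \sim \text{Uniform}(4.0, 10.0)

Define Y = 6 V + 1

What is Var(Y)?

For Y = aV + b: Var(Y) = a² * Var(V)
Var(V) = (10 - 4)^2/12 = 3
Var(Y) = 6² * 3 = 36 * 3 = 108

108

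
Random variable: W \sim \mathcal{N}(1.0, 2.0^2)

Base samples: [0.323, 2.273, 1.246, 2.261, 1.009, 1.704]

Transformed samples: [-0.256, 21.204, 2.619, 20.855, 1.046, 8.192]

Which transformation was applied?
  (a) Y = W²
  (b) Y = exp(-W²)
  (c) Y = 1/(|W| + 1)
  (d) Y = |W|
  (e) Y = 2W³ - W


Checking option (e) Y = 2W³ - W:
  W = 0.323 -> Y = -0.256 ✓
  W = 2.273 -> Y = 21.204 ✓
  W = 1.246 -> Y = 2.619 ✓
All samples match this transformation.

(e) 2W³ - W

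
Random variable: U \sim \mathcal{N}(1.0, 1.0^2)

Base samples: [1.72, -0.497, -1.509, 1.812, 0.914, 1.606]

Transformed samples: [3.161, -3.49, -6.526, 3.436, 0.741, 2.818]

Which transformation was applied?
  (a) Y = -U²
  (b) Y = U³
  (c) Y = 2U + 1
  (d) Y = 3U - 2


Checking option (d) Y = 3U - 2:
  U = 1.72 -> Y = 3.161 ✓
  U = -0.497 -> Y = -3.49 ✓
  U = -1.509 -> Y = -6.526 ✓
All samples match this transformation.

(d) 3U - 2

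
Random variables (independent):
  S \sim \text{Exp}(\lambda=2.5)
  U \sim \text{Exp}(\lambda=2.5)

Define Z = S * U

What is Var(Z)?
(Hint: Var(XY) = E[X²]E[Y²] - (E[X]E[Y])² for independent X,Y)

Var(XY) = E[X²]E[Y²] - (E[X]E[Y])²
E[S] = 0.4, Var(S) = 0.16
E[U] = 0.4, Var(U) = 0.16
E[S²] = 0.16 + 0.4² = 0.32
E[U²] = 0.16 + 0.4² = 0.32
Var(Z) = 0.32*0.32 - (0.4*0.4)²
= 0.1024 - 0.0256 = 0.0768

0.0768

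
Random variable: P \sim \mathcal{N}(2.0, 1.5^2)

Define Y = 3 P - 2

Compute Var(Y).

For Y = aP + b: Var(Y) = a² * Var(P)
Var(P) = 1.5^2 = 2.25
Var(Y) = 3² * 2.25 = 9 * 2.25 = 20.25

20.25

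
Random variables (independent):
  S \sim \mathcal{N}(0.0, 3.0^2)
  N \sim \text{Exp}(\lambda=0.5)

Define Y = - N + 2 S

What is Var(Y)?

For independent RVs: Var(aX + bY) = a²Var(X) + b²Var(Y)
Var(S) = 9
Var(N) = 4
Var(Y) = 2²*9 + (-1)²*4
= 4*9 + 1*4 = 40

40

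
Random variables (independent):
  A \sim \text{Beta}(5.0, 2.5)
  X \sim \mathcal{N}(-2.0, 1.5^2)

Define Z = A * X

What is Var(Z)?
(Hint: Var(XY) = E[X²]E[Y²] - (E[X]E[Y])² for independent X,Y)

Var(XY) = E[X²]E[Y²] - (E[X]E[Y])²
E[A] = 0.66666667, Var(A) = 0.026143791
E[X] = -2, Var(X) = 2.25
E[A²] = 0.026143791 + 0.66666667² = 0.47058824
E[X²] = 2.25 + (-2)² = 6.25
Var(Z) = 0.47058824*6.25 - (0.66666667*(-2))²
= 2.9411765 - 1.7777778 = 1.1633987

1.1633987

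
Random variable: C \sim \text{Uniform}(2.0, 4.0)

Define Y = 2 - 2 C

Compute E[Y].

For Y = -2C + 2:
E[Y] = -2 * E[C] + 2
E[C] = (2 + 4)/2 = 3
E[Y] = -2 * 3 + 2 = -4

-4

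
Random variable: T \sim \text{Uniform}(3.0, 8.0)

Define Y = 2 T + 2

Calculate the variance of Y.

For Y = aT + b: Var(Y) = a² * Var(T)
Var(T) = (8 - 3)^2/12 = 2.0833333
Var(Y) = 2² * 2.0833333 = 4 * 2.0833333 = 8.3333333

8.3333333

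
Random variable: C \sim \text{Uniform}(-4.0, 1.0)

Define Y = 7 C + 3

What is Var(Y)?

For Y = aC + b: Var(Y) = a² * Var(C)
Var(C) = (1 + 4)^2/12 = 2.0833333
Var(Y) = 7² * 2.0833333 = 49 * 2.0833333 = 102.08333

102.08333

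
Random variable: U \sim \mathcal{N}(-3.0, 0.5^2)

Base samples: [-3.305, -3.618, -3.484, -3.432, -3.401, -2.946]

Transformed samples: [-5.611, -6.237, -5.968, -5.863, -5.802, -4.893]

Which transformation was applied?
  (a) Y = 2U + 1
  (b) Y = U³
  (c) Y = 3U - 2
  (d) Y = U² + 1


Checking option (a) Y = 2U + 1:
  U = -3.305 -> Y = -5.611 ✓
  U = -3.618 -> Y = -6.237 ✓
  U = -3.484 -> Y = -5.968 ✓
All samples match this transformation.

(a) 2U + 1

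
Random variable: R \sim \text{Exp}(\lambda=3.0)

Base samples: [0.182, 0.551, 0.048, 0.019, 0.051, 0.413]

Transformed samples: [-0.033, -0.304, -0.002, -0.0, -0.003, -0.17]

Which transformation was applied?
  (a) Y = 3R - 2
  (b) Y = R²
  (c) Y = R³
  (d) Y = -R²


Checking option (d) Y = -R²:
  R = 0.182 -> Y = -0.033 ✓
  R = 0.551 -> Y = -0.304 ✓
  R = 0.048 -> Y = -0.002 ✓
All samples match this transformation.

(d) -R²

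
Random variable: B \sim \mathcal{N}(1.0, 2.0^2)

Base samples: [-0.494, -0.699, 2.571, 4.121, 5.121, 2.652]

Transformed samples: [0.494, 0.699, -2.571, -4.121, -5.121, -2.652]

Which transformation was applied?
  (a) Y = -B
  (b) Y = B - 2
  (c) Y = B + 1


Checking option (a) Y = -B:
  B = -0.494 -> Y = 0.494 ✓
  B = -0.699 -> Y = 0.699 ✓
  B = 2.571 -> Y = -2.571 ✓
All samples match this transformation.

(a) -B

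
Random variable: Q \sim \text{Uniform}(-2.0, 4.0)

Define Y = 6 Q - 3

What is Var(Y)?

For Y = aQ + b: Var(Y) = a² * Var(Q)
Var(Q) = (4 + 2)^2/12 = 3
Var(Y) = 6² * 3 = 36 * 3 = 108

108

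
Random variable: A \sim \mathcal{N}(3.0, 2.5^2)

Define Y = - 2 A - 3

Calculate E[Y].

For Y = -2A - 3:
E[Y] = -2 * E[A] - 3
E[A] = 3.0 = 3
E[Y] = -2 * 3 - 3 = -9

-9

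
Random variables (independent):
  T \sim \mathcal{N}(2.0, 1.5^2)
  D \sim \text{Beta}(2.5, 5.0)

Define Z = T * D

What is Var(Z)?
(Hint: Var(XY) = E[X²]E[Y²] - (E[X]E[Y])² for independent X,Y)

Var(XY) = E[X²]E[Y²] - (E[X]E[Y])²
E[T] = 2, Var(T) = 2.25
E[D] = 0.33333333, Var(D) = 0.026143791
E[T²] = 2.25 + 2² = 6.25
E[D²] = 0.026143791 + 0.33333333² = 0.1372549
Var(Z) = 6.25*0.1372549 - (2*0.33333333)²
= 0.85784314 - 0.44444444 = 0.41339869

0.41339869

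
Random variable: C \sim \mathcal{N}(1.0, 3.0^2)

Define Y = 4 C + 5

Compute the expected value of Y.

For Y = 4C + 5:
E[Y] = 4 * E[C] + 5
E[C] = 1.0 = 1
E[Y] = 4 * 1 + 5 = 9

9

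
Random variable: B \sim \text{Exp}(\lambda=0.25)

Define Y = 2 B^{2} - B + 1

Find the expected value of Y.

E[Y] = 2*E[B²] - 1*E[B] + 1
E[B] = 4
E[B²] = Var(B) + (E[B])² = 16 + 16 = 32
E[Y] = 2*32 - 1*4 + 1 = 61

61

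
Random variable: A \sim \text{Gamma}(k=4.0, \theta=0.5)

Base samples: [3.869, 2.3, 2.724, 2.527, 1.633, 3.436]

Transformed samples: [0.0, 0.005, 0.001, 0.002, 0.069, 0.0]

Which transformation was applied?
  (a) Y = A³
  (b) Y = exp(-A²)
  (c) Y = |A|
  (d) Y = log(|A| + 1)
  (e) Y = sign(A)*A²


Checking option (b) Y = exp(-A²):
  A = 3.869 -> Y = 0.0 ✓
  A = 2.3 -> Y = 0.005 ✓
  A = 2.724 -> Y = 0.001 ✓
All samples match this transformation.

(b) exp(-A²)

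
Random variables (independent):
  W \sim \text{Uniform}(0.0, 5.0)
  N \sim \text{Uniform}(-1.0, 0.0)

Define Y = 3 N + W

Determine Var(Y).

For independent RVs: Var(aX + bY) = a²Var(X) + b²Var(Y)
Var(W) = 2.0833333
Var(N) = 0.083333333
Var(Y) = 1²*2.0833333 + 3²*0.083333333
= 1*2.0833333 + 9*0.083333333 = 2.8333333

2.8333333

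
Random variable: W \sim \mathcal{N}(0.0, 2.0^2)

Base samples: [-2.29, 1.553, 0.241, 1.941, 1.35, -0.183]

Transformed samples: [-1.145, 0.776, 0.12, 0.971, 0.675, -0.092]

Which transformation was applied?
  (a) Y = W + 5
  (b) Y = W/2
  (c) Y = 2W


Checking option (b) Y = W/2:
  W = -2.29 -> Y = -1.145 ✓
  W = 1.553 -> Y = 0.776 ✓
  W = 0.241 -> Y = 0.12 ✓
All samples match this transformation.

(b) W/2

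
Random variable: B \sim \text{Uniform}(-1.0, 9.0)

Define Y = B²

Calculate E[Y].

Using E[X²] = Var(X) + (E[X])²:
E[B] = 4
Var(B) = (9 + 1)^2/12 = 8.3333333
E[B²] = 8.3333333 + 4² = 8.3333333 + 16 = 24.333333

24.333333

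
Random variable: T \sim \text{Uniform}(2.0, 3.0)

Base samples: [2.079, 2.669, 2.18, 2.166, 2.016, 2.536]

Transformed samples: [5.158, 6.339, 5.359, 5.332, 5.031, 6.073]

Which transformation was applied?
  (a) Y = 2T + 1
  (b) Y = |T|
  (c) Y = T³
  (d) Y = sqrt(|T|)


Checking option (a) Y = 2T + 1:
  T = 2.079 -> Y = 5.158 ✓
  T = 2.669 -> Y = 6.339 ✓
  T = 2.18 -> Y = 5.359 ✓
All samples match this transformation.

(a) 2T + 1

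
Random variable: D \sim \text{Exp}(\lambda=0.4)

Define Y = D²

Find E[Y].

E[D²] = Var(D) + (E[D])² = 6.25 + 6.25 = 12.5

12.5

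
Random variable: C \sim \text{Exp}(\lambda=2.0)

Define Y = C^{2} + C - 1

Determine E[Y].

E[Y] = 1*E[C²] + 1*E[C] - 1
E[C] = 0.5
E[C²] = Var(C) + (E[C])² = 0.25 + 0.25 = 0.5
E[Y] = 1*0.5 + 1*0.5 - 1 = 0

0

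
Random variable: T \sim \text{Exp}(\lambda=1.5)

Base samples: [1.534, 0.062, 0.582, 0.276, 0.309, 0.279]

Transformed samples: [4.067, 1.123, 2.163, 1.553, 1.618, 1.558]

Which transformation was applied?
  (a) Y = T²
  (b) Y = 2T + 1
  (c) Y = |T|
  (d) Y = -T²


Checking option (b) Y = 2T + 1:
  T = 1.534 -> Y = 4.067 ✓
  T = 0.062 -> Y = 1.123 ✓
  T = 0.582 -> Y = 2.163 ✓
All samples match this transformation.

(b) 2T + 1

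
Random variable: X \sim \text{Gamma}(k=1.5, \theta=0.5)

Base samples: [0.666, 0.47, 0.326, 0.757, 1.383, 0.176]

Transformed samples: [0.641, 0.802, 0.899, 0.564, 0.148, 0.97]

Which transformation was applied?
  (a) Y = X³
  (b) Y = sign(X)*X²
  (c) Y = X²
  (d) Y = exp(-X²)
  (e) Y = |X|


Checking option (d) Y = exp(-X²):
  X = 0.666 -> Y = 0.641 ✓
  X = 0.47 -> Y = 0.802 ✓
  X = 0.326 -> Y = 0.899 ✓
All samples match this transformation.

(d) exp(-X²)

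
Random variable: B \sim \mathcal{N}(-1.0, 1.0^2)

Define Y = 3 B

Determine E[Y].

For Y = 3B:
E[Y] = 3 * E[B]
E[B] = -1.0 = -1
E[Y] = 3 * (-1) = -3

-3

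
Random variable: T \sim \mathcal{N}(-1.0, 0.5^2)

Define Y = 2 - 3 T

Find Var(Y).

For Y = aT + b: Var(Y) = a² * Var(T)
Var(T) = 0.5^2 = 0.25
Var(Y) = (-3)² * 0.25 = 9 * 0.25 = 2.25

2.25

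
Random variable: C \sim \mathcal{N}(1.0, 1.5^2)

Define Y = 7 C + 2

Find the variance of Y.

For Y = aC + b: Var(Y) = a² * Var(C)
Var(C) = 1.5^2 = 2.25
Var(Y) = 7² * 2.25 = 49 * 2.25 = 110.25

110.25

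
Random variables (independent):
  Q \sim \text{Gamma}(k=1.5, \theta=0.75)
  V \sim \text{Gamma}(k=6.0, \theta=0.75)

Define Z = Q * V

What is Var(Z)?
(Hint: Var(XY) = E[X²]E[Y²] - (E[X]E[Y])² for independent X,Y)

Var(XY) = E[X²]E[Y²] - (E[X]E[Y])²
E[Q] = 1.125, Var(Q) = 0.84375
E[V] = 4.5, Var(V) = 3.375
E[Q²] = 0.84375 + 1.125² = 2.109375
E[V²] = 3.375 + 4.5² = 23.625
Var(Z) = 2.109375*23.625 - (1.125*4.5)²
= 49.833984 - 25.628906 = 24.205078

24.205078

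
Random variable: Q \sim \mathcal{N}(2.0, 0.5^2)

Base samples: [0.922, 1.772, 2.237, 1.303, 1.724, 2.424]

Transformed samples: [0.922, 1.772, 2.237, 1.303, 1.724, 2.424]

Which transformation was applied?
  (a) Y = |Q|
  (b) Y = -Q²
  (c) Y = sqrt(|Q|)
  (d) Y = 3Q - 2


Checking option (a) Y = |Q|:
  Q = 0.922 -> Y = 0.922 ✓
  Q = 1.772 -> Y = 1.772 ✓
  Q = 2.237 -> Y = 2.237 ✓
All samples match this transformation.

(a) |Q|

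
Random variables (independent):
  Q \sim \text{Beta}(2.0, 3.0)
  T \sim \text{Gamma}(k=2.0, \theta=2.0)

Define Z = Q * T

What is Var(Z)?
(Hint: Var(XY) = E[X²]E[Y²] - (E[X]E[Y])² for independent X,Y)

Var(XY) = E[X²]E[Y²] - (E[X]E[Y])²
E[Q] = 0.4, Var(Q) = 0.04
E[T] = 4, Var(T) = 8
E[Q²] = 0.04 + 0.4² = 0.2
E[T²] = 8 + 4² = 24
Var(Z) = 0.2*24 - (0.4*4)²
= 4.8 - 2.56 = 2.24

2.24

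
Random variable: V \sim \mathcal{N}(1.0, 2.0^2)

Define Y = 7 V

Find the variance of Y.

For Y = aV + b: Var(Y) = a² * Var(V)
Var(V) = 2.0^2 = 4
Var(Y) = 7² * 4 = 49 * 4 = 196

196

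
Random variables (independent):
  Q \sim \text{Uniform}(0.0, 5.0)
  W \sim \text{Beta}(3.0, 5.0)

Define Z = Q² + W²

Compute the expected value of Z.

E[Z] = E[Q²] + E[W²]
E[Q²] = Var(Q) + E[Q]² = 2.0833333 + 6.25 = 8.3333333
E[W²] = Var(W) + E[W]² = 0.026041667 + 0.140625 = 0.16666667
E[Z] = 8.3333333 + 0.16666667 = 8.5

8.5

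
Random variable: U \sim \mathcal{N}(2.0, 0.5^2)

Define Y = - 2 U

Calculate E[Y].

For Y = -2U:
E[Y] = -2 * E[U]
E[U] = 2.0 = 2
E[Y] = -2 * 2 = -4

-4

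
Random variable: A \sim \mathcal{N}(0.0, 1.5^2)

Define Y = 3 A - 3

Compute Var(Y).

For Y = aA + b: Var(Y) = a² * Var(A)
Var(A) = 1.5^2 = 2.25
Var(Y) = 3² * 2.25 = 9 * 2.25 = 20.25

20.25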